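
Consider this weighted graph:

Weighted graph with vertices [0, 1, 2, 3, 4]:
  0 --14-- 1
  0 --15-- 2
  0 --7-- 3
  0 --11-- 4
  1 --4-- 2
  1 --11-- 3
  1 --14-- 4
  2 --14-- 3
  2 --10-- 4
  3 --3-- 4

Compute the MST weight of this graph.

Applying Kruskal's algorithm (sort edges by weight, add if no cycle):
  Add (3,4) w=3
  Add (1,2) w=4
  Add (0,3) w=7
  Add (2,4) w=10
  Skip (0,4) w=11 (creates cycle)
  Skip (1,3) w=11 (creates cycle)
  Skip (0,1) w=14 (creates cycle)
  Skip (1,4) w=14 (creates cycle)
  Skip (2,3) w=14 (creates cycle)
  Skip (0,2) w=15 (creates cycle)
MST weight = 24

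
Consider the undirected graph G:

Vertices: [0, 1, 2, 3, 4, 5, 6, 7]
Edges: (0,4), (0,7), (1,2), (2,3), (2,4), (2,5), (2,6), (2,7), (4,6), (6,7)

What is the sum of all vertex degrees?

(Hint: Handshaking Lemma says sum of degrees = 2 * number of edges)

Count edges: 10 edges.
By Handshaking Lemma: sum of degrees = 2 * 10 = 20.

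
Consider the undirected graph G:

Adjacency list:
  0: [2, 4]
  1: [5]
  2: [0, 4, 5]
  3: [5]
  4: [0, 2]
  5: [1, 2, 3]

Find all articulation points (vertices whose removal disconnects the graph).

An articulation point is a vertex whose removal disconnects the graph.
Articulation points: [2, 5]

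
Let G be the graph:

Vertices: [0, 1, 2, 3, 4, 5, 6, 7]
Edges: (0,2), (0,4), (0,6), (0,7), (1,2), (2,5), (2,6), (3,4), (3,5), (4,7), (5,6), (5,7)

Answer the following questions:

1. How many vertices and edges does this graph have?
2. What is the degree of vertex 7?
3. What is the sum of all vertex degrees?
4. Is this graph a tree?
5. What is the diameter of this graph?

Count: 8 vertices, 12 edges.
Vertex 7 has neighbors [0, 4, 5], degree = 3.
Handshaking lemma: 2 * 12 = 24.
A tree on 8 vertices has 7 edges. This graph has 12 edges (5 extra). Not a tree.
Diameter (longest shortest path) = 3.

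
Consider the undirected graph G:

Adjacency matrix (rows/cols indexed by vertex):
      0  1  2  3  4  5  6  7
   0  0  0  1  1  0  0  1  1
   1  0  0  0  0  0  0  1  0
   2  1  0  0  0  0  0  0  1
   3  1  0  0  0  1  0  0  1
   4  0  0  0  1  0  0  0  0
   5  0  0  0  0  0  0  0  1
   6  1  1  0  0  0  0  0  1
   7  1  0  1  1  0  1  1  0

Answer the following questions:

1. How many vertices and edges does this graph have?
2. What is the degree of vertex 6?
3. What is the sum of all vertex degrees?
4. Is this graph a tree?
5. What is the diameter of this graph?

Count: 8 vertices, 10 edges.
Vertex 6 has neighbors [0, 1, 7], degree = 3.
Handshaking lemma: 2 * 10 = 20.
A tree on 8 vertices has 7 edges. This graph has 10 edges (3 extra). Not a tree.
Diameter (longest shortest path) = 4.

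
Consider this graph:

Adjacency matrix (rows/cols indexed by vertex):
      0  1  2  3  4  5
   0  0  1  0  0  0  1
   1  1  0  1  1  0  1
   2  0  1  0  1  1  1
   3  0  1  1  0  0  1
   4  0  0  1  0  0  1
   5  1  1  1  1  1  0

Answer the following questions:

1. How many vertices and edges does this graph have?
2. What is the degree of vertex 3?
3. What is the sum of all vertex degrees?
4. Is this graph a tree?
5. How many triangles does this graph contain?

Count: 6 vertices, 10 edges.
Vertex 3 has neighbors [1, 2, 5], degree = 3.
Handshaking lemma: 2 * 10 = 20.
A tree on 6 vertices has 5 edges. This graph has 10 edges (5 extra). Not a tree.
Number of triangles = 6.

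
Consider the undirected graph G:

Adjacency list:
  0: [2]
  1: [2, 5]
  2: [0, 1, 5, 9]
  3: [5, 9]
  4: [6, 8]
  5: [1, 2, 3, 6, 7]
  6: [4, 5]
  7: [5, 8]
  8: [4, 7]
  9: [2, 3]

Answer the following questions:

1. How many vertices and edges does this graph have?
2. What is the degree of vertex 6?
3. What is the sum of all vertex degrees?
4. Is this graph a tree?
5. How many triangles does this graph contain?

Count: 10 vertices, 12 edges.
Vertex 6 has neighbors [4, 5], degree = 2.
Handshaking lemma: 2 * 12 = 24.
A tree on 10 vertices has 9 edges. This graph has 12 edges (3 extra). Not a tree.
Number of triangles = 1.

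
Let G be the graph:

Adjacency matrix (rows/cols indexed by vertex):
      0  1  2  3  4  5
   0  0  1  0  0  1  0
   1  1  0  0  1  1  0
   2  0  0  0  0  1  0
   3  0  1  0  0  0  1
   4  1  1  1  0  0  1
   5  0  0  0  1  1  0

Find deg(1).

Vertex 1 has neighbors [0, 3, 4], so deg(1) = 3.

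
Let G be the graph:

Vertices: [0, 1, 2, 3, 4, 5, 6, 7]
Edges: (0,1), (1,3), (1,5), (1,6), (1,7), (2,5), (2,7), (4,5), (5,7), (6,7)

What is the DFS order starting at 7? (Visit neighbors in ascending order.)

DFS from vertex 7 (neighbors processed in ascending order):
Visit order: 7, 1, 0, 3, 5, 2, 4, 6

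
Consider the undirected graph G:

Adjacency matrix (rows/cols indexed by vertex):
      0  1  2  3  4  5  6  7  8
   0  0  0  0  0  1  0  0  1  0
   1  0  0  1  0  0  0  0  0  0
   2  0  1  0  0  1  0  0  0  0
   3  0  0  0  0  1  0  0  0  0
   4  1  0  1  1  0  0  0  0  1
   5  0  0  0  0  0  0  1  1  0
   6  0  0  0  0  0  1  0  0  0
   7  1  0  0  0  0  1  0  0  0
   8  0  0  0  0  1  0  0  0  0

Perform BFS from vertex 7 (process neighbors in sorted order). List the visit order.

BFS from vertex 7 (neighbors processed in ascending order):
Visit order: 7, 0, 5, 4, 6, 2, 3, 8, 1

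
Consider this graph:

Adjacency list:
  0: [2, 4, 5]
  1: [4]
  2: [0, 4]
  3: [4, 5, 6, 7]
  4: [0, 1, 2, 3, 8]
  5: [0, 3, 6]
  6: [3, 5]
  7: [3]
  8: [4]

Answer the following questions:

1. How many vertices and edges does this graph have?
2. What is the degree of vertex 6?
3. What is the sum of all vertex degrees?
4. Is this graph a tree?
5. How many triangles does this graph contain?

Count: 9 vertices, 11 edges.
Vertex 6 has neighbors [3, 5], degree = 2.
Handshaking lemma: 2 * 11 = 22.
A tree on 9 vertices has 8 edges. This graph has 11 edges (3 extra). Not a tree.
Number of triangles = 2.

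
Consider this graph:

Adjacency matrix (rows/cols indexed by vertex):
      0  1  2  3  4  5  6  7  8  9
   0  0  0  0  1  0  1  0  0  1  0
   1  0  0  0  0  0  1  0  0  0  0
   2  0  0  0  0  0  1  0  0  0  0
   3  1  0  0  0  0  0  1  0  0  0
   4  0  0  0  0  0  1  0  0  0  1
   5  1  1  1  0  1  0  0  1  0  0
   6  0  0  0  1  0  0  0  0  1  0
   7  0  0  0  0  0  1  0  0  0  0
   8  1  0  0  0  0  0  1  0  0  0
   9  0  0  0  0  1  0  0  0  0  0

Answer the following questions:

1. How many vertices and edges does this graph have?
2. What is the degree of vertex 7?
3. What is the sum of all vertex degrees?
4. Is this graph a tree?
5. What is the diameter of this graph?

Count: 10 vertices, 10 edges.
Vertex 7 has neighbors [5], degree = 1.
Handshaking lemma: 2 * 10 = 20.
A tree on 10 vertices has 9 edges. This graph has 10 edges (1 extra). Not a tree.
Diameter (longest shortest path) = 5.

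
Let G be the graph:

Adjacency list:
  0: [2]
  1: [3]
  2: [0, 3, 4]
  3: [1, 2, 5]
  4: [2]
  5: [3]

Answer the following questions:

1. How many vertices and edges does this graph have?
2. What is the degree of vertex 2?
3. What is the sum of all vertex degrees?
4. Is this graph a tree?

Count: 6 vertices, 5 edges.
Vertex 2 has neighbors [0, 3, 4], degree = 3.
Handshaking lemma: 2 * 5 = 10.
A graph is a tree iff it is connected and has exactly n-1 edges. This graph is connected (all 6 vertices in one component) and has 6-1 = 5 edges. It is a tree.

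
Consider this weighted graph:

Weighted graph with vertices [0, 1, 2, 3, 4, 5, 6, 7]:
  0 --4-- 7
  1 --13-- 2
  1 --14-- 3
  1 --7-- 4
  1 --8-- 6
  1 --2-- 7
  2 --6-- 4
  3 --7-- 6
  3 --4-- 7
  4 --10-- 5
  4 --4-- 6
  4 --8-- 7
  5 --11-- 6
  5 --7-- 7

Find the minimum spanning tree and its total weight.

Applying Kruskal's algorithm (sort edges by weight, add if no cycle):
  Add (1,7) w=2
  Add (0,7) w=4
  Add (3,7) w=4
  Add (4,6) w=4
  Add (2,4) w=6
  Add (1,4) w=7
  Skip (3,6) w=7 (creates cycle)
  Add (5,7) w=7
  Skip (1,6) w=8 (creates cycle)
  Skip (4,7) w=8 (creates cycle)
  Skip (4,5) w=10 (creates cycle)
  Skip (5,6) w=11 (creates cycle)
  Skip (1,2) w=13 (creates cycle)
  Skip (1,3) w=14 (creates cycle)
MST weight = 34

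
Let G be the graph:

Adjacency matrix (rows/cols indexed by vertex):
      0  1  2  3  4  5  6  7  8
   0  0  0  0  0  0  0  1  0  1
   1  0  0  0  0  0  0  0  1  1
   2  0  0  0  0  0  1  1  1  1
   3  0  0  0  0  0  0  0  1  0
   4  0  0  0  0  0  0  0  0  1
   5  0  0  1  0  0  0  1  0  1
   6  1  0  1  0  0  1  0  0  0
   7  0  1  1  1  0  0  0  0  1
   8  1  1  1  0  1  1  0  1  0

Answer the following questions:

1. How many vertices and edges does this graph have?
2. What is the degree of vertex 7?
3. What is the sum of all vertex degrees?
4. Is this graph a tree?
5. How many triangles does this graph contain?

Count: 9 vertices, 13 edges.
Vertex 7 has neighbors [1, 2, 3, 8], degree = 4.
Handshaking lemma: 2 * 13 = 26.
A tree on 9 vertices has 8 edges. This graph has 13 edges (5 extra). Not a tree.
Number of triangles = 4.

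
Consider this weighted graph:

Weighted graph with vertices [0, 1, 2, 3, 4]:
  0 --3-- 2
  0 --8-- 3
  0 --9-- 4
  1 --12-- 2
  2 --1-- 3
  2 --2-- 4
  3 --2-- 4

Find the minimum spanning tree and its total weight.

Applying Kruskal's algorithm (sort edges by weight, add if no cycle):
  Add (2,3) w=1
  Add (2,4) w=2
  Skip (3,4) w=2 (creates cycle)
  Add (0,2) w=3
  Skip (0,3) w=8 (creates cycle)
  Skip (0,4) w=9 (creates cycle)
  Add (1,2) w=12
MST weight = 18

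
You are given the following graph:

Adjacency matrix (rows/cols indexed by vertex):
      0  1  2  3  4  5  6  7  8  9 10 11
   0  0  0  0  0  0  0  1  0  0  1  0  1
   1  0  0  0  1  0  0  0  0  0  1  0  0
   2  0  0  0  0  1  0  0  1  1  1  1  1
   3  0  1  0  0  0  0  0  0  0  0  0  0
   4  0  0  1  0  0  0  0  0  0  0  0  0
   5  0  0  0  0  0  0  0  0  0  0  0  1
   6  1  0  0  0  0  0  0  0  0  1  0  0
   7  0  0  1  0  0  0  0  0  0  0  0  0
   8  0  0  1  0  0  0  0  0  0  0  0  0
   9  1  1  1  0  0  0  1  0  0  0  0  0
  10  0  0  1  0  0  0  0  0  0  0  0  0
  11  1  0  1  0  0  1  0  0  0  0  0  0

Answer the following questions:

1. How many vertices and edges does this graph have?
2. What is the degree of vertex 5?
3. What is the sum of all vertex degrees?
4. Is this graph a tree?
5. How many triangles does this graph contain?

Count: 12 vertices, 13 edges.
Vertex 5 has neighbors [11], degree = 1.
Handshaking lemma: 2 * 13 = 26.
A tree on 12 vertices has 11 edges. This graph has 13 edges (2 extra). Not a tree.
Number of triangles = 1.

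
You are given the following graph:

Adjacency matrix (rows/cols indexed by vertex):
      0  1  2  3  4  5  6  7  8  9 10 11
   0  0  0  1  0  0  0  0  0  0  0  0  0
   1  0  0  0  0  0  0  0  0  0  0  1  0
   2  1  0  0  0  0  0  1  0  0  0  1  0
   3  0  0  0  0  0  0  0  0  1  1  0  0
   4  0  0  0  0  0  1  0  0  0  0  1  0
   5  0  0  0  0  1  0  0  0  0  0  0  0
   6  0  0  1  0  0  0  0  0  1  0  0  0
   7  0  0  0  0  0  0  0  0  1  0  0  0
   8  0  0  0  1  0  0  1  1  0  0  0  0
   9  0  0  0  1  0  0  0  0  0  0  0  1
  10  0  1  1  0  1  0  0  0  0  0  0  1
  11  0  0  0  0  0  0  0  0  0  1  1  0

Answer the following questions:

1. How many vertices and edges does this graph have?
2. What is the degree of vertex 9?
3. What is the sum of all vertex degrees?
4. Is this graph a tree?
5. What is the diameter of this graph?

Count: 12 vertices, 12 edges.
Vertex 9 has neighbors [3, 11], degree = 2.
Handshaking lemma: 2 * 12 = 24.
A tree on 12 vertices has 11 edges. This graph has 12 edges (1 extra). Not a tree.
Diameter (longest shortest path) = 6.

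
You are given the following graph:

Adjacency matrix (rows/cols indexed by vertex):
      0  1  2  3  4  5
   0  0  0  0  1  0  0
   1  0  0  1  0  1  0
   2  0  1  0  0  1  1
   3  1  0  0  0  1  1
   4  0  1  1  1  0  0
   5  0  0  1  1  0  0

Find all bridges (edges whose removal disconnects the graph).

A bridge is an edge whose removal increases the number of connected components.
Bridges found: (0,3)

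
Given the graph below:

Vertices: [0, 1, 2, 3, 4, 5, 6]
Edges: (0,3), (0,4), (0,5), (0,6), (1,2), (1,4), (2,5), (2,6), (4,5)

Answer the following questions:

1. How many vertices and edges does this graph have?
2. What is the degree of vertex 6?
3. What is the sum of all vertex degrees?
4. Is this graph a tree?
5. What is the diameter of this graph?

Count: 7 vertices, 9 edges.
Vertex 6 has neighbors [0, 2], degree = 2.
Handshaking lemma: 2 * 9 = 18.
A tree on 7 vertices has 6 edges. This graph has 9 edges (3 extra). Not a tree.
Diameter (longest shortest path) = 3.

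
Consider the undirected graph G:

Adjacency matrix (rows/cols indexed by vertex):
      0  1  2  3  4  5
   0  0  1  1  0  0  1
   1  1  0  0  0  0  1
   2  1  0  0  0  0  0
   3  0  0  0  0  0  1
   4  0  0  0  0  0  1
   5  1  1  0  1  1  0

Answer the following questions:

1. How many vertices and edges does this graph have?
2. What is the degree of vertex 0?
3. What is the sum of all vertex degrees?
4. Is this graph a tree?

Count: 6 vertices, 6 edges.
Vertex 0 has neighbors [1, 2, 5], degree = 3.
Handshaking lemma: 2 * 6 = 12.
A tree on 6 vertices has 5 edges. This graph has 6 edges (1 extra). Not a tree.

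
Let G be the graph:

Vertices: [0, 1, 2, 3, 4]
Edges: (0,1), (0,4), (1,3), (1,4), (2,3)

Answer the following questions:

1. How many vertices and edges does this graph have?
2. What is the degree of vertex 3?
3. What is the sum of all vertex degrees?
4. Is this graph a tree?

Count: 5 vertices, 5 edges.
Vertex 3 has neighbors [1, 2], degree = 2.
Handshaking lemma: 2 * 5 = 10.
A tree on 5 vertices has 4 edges. This graph has 5 edges (1 extra). Not a tree.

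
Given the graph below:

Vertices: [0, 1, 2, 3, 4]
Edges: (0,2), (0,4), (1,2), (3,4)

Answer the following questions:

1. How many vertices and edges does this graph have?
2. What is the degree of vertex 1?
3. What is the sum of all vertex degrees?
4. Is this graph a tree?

Count: 5 vertices, 4 edges.
Vertex 1 has neighbors [2], degree = 1.
Handshaking lemma: 2 * 4 = 8.
A graph is a tree iff it is connected and has exactly n-1 edges. This graph is connected (all 5 vertices in one component) and has 5-1 = 4 edges. It is a tree.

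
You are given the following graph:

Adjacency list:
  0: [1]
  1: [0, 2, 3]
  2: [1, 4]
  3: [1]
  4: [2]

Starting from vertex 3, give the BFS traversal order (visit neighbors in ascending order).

BFS from vertex 3 (neighbors processed in ascending order):
Visit order: 3, 1, 0, 2, 4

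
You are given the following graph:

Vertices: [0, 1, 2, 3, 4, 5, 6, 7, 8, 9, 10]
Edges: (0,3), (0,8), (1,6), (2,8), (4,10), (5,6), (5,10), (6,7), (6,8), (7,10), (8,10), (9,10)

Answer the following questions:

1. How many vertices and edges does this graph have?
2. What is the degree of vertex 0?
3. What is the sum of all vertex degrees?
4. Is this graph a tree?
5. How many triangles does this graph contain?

Count: 11 vertices, 12 edges.
Vertex 0 has neighbors [3, 8], degree = 2.
Handshaking lemma: 2 * 12 = 24.
A tree on 11 vertices has 10 edges. This graph has 12 edges (2 extra). Not a tree.
Number of triangles = 0.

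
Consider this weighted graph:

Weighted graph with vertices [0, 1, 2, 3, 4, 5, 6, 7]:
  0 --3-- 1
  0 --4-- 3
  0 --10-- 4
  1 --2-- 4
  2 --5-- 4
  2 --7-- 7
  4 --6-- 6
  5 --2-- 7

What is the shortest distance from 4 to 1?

Using Dijkstra's algorithm from vertex 4:
Shortest path: 4 -> 1
Total weight: 2 = 2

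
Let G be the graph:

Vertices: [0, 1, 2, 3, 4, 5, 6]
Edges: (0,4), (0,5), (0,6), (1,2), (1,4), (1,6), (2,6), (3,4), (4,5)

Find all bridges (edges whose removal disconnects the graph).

A bridge is an edge whose removal increases the number of connected components.
Bridges found: (3,4)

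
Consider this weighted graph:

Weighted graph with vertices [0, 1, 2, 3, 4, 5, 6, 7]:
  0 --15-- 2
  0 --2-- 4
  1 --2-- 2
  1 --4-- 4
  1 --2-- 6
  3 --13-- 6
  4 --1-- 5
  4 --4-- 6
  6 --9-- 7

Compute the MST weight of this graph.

Applying Kruskal's algorithm (sort edges by weight, add if no cycle):
  Add (4,5) w=1
  Add (0,4) w=2
  Add (1,2) w=2
  Add (1,6) w=2
  Add (1,4) w=4
  Skip (4,6) w=4 (creates cycle)
  Add (6,7) w=9
  Add (3,6) w=13
  Skip (0,2) w=15 (creates cycle)
MST weight = 33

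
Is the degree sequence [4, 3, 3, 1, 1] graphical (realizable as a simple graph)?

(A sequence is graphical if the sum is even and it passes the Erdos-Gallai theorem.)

Sum of degrees = 12. Sum is even but fails Erdos-Gallai. The sequence is NOT graphical.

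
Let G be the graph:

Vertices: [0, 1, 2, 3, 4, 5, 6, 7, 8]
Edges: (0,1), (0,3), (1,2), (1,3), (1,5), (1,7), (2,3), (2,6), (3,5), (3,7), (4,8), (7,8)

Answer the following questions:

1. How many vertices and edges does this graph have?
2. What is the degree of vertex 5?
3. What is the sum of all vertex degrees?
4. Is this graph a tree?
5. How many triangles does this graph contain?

Count: 9 vertices, 12 edges.
Vertex 5 has neighbors [1, 3], degree = 2.
Handshaking lemma: 2 * 12 = 24.
A tree on 9 vertices has 8 edges. This graph has 12 edges (4 extra). Not a tree.
Number of triangles = 4.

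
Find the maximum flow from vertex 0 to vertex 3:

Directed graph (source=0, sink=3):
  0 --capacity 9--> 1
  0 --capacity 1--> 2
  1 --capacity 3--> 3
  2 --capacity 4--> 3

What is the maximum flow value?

Computing max flow:
  Flow on (0->1): 3/9
  Flow on (0->2): 1/1
  Flow on (1->3): 3/3
  Flow on (2->3): 1/4
Maximum flow = 4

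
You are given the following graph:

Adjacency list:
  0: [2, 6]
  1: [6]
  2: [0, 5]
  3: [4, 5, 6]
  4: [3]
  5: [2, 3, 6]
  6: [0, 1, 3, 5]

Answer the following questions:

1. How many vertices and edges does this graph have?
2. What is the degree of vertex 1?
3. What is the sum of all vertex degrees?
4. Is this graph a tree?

Count: 7 vertices, 8 edges.
Vertex 1 has neighbors [6], degree = 1.
Handshaking lemma: 2 * 8 = 16.
A tree on 7 vertices has 6 edges. This graph has 8 edges (2 extra). Not a tree.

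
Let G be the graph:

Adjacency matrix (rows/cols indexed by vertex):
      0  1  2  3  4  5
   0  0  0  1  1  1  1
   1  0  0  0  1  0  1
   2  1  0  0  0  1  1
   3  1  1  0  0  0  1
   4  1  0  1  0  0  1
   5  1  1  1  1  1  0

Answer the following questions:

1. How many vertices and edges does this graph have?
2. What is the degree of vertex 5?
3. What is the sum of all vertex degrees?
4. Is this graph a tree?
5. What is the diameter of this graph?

Count: 6 vertices, 10 edges.
Vertex 5 has neighbors [0, 1, 2, 3, 4], degree = 5.
Handshaking lemma: 2 * 10 = 20.
A tree on 6 vertices has 5 edges. This graph has 10 edges (5 extra). Not a tree.
Diameter (longest shortest path) = 2.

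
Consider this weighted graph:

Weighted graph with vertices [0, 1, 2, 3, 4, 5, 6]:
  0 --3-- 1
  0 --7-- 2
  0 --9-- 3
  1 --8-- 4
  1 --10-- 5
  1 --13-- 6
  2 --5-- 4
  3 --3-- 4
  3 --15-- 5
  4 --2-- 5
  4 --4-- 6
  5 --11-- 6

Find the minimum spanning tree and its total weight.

Applying Kruskal's algorithm (sort edges by weight, add if no cycle):
  Add (4,5) w=2
  Add (0,1) w=3
  Add (3,4) w=3
  Add (4,6) w=4
  Add (2,4) w=5
  Add (0,2) w=7
  Skip (1,4) w=8 (creates cycle)
  Skip (0,3) w=9 (creates cycle)
  Skip (1,5) w=10 (creates cycle)
  Skip (5,6) w=11 (creates cycle)
  Skip (1,6) w=13 (creates cycle)
  Skip (3,5) w=15 (creates cycle)
MST weight = 24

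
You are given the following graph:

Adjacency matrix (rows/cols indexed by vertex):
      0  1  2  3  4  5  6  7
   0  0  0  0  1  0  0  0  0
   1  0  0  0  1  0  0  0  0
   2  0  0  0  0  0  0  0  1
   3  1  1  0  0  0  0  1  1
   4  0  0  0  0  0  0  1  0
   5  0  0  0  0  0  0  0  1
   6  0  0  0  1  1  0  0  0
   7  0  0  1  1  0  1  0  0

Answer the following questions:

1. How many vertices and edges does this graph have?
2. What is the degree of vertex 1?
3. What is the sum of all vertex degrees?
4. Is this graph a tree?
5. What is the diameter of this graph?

Count: 8 vertices, 7 edges.
Vertex 1 has neighbors [3], degree = 1.
Handshaking lemma: 2 * 7 = 14.
A graph is a tree iff it is connected and has exactly n-1 edges. This graph is connected (all 8 vertices in one component) and has 8-1 = 7 edges. It is a tree.
Diameter (longest shortest path) = 4.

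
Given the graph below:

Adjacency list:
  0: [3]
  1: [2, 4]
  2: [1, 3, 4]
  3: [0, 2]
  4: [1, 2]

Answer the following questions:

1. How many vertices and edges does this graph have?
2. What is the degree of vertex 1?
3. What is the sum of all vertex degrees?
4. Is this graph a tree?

Count: 5 vertices, 5 edges.
Vertex 1 has neighbors [2, 4], degree = 2.
Handshaking lemma: 2 * 5 = 10.
A tree on 5 vertices has 4 edges. This graph has 5 edges (1 extra). Not a tree.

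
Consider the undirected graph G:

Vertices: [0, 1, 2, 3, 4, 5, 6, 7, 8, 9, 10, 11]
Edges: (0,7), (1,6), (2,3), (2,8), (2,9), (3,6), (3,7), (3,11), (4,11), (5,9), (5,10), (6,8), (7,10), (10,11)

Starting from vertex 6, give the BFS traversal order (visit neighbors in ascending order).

BFS from vertex 6 (neighbors processed in ascending order):
Visit order: 6, 1, 3, 8, 2, 7, 11, 9, 0, 10, 4, 5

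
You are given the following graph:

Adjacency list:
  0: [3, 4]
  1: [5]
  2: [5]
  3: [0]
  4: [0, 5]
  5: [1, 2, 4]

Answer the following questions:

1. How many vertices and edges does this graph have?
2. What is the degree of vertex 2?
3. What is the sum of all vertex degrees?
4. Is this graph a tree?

Count: 6 vertices, 5 edges.
Vertex 2 has neighbors [5], degree = 1.
Handshaking lemma: 2 * 5 = 10.
A graph is a tree iff it is connected and has exactly n-1 edges. This graph is connected (all 6 vertices in one component) and has 6-1 = 5 edges. It is a tree.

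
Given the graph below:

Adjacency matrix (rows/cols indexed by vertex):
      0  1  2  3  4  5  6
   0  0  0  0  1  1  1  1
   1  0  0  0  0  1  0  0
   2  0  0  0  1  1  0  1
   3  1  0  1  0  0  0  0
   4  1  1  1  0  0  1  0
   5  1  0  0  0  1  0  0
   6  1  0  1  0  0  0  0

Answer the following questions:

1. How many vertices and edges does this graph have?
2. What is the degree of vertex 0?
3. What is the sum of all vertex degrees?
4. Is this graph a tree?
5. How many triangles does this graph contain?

Count: 7 vertices, 9 edges.
Vertex 0 has neighbors [3, 4, 5, 6], degree = 4.
Handshaking lemma: 2 * 9 = 18.
A tree on 7 vertices has 6 edges. This graph has 9 edges (3 extra). Not a tree.
Number of triangles = 1.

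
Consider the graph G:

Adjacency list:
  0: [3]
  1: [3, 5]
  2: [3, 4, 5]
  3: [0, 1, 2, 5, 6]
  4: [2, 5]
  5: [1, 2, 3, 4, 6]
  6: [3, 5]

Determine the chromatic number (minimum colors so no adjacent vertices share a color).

The graph has a maximum clique of size 3 (lower bound on chromatic number).
A valid 3-coloring: {0: 1, 1: 2, 2: 2, 3: 0, 4: 0, 5: 1, 6: 2}.
Chromatic number = 3.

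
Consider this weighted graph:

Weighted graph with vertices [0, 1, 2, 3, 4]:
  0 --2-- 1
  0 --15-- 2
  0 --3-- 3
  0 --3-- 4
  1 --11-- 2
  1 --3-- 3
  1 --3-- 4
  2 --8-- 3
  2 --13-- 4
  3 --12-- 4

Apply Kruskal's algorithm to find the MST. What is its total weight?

Applying Kruskal's algorithm (sort edges by weight, add if no cycle):
  Add (0,1) w=2
  Add (0,4) w=3
  Add (0,3) w=3
  Skip (1,4) w=3 (creates cycle)
  Skip (1,3) w=3 (creates cycle)
  Add (2,3) w=8
  Skip (1,2) w=11 (creates cycle)
  Skip (3,4) w=12 (creates cycle)
  Skip (2,4) w=13 (creates cycle)
  Skip (0,2) w=15 (creates cycle)
MST weight = 16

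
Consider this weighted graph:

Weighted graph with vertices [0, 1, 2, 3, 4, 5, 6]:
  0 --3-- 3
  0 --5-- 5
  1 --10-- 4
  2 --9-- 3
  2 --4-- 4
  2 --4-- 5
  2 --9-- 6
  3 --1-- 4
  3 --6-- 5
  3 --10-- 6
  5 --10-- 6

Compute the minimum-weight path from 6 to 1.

Using Dijkstra's algorithm from vertex 6:
Shortest path: 6 -> 3 -> 4 -> 1
Total weight: 10 + 1 + 10 = 21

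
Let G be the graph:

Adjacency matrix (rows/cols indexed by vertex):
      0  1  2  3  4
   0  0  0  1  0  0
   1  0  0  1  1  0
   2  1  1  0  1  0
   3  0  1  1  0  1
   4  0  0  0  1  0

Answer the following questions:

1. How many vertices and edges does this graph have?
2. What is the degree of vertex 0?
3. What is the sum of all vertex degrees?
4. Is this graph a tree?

Count: 5 vertices, 5 edges.
Vertex 0 has neighbors [2], degree = 1.
Handshaking lemma: 2 * 5 = 10.
A tree on 5 vertices has 4 edges. This graph has 5 edges (1 extra). Not a tree.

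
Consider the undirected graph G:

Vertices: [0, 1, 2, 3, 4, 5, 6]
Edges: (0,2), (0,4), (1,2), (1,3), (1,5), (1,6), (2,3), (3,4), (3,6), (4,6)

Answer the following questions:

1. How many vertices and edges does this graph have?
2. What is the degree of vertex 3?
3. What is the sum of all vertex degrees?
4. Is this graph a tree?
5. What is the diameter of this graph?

Count: 7 vertices, 10 edges.
Vertex 3 has neighbors [1, 2, 4, 6], degree = 4.
Handshaking lemma: 2 * 10 = 20.
A tree on 7 vertices has 6 edges. This graph has 10 edges (4 extra). Not a tree.
Diameter (longest shortest path) = 3.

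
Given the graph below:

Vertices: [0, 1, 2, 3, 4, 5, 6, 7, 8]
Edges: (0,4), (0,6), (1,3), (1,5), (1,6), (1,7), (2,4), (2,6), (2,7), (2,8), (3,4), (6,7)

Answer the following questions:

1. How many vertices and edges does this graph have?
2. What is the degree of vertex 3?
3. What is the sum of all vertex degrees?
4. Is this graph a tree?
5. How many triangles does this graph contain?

Count: 9 vertices, 12 edges.
Vertex 3 has neighbors [1, 4], degree = 2.
Handshaking lemma: 2 * 12 = 24.
A tree on 9 vertices has 8 edges. This graph has 12 edges (4 extra). Not a tree.
Number of triangles = 2.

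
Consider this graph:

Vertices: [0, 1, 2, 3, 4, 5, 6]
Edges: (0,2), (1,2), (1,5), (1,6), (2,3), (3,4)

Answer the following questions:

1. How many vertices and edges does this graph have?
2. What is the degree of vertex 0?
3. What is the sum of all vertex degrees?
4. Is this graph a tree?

Count: 7 vertices, 6 edges.
Vertex 0 has neighbors [2], degree = 1.
Handshaking lemma: 2 * 6 = 12.
A graph is a tree iff it is connected and has exactly n-1 edges. This graph is connected (all 7 vertices in one component) and has 7-1 = 6 edges. It is a tree.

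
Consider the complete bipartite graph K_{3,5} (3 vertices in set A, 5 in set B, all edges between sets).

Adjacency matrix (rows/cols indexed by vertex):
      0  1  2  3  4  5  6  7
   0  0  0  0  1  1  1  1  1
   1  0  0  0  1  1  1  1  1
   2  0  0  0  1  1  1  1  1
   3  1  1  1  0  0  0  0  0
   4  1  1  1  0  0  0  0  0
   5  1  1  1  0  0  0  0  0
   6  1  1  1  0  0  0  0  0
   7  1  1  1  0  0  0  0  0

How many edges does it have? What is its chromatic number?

K_{3,5} has 3 * 5 = 15 edges.
Bipartite graphs have chromatic number 2 (color each partition differently).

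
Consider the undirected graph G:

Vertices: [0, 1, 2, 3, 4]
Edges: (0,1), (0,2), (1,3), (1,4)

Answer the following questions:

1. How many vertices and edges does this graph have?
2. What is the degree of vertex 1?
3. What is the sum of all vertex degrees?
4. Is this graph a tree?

Count: 5 vertices, 4 edges.
Vertex 1 has neighbors [0, 3, 4], degree = 3.
Handshaking lemma: 2 * 4 = 8.
A graph is a tree iff it is connected and has exactly n-1 edges. This graph is connected (all 5 vertices in one component) and has 5-1 = 4 edges. It is a tree.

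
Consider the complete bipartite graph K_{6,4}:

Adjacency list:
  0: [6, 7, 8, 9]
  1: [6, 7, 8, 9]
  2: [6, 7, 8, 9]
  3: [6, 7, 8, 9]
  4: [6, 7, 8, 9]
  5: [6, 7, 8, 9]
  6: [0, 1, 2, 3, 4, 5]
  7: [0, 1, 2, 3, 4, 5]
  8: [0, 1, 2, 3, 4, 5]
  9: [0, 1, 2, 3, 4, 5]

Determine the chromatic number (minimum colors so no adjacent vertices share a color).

K_{6,4} is bipartite: vertices split into two independent sets of size 6 and 4.
Color one set 0, the other 1. No adjacent vertices share a color.
Chromatic number = 2.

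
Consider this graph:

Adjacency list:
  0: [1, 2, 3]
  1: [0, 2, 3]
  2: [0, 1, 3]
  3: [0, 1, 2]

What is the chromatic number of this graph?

The graph has a maximum clique of size 4 (lower bound on chromatic number).
A valid 4-coloring: {0: 0, 1: 1, 2: 2, 3: 3}.
Chromatic number = 4.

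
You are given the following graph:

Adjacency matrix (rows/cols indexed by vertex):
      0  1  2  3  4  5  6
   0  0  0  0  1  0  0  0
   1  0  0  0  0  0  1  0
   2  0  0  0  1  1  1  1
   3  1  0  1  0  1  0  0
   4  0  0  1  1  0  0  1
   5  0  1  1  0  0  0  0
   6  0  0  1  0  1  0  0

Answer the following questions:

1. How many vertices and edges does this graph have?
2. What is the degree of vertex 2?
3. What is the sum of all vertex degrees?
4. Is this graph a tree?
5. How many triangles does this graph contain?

Count: 7 vertices, 8 edges.
Vertex 2 has neighbors [3, 4, 5, 6], degree = 4.
Handshaking lemma: 2 * 8 = 16.
A tree on 7 vertices has 6 edges. This graph has 8 edges (2 extra). Not a tree.
Number of triangles = 2.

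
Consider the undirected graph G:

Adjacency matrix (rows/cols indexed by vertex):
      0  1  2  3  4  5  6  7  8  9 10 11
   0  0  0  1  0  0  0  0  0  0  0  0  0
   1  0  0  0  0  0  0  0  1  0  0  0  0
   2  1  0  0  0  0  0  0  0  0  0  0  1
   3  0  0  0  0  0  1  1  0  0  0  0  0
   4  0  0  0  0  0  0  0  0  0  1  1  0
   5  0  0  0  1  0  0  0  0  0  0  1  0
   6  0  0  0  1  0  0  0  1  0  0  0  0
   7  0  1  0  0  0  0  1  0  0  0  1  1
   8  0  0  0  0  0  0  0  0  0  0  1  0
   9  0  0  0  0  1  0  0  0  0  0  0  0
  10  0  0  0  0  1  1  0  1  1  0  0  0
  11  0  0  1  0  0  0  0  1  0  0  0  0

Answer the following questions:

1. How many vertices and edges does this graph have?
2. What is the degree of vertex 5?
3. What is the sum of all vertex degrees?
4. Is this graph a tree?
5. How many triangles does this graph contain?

Count: 12 vertices, 12 edges.
Vertex 5 has neighbors [3, 10], degree = 2.
Handshaking lemma: 2 * 12 = 24.
A tree on 12 vertices has 11 edges. This graph has 12 edges (1 extra). Not a tree.
Number of triangles = 0.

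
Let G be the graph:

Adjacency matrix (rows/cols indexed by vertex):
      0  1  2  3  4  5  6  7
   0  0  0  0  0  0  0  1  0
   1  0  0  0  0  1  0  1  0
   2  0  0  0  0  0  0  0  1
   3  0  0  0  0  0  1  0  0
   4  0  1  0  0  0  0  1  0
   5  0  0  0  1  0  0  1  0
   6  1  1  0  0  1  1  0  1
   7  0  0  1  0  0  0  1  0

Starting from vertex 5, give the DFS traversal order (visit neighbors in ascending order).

DFS from vertex 5 (neighbors processed in ascending order):
Visit order: 5, 3, 6, 0, 1, 4, 7, 2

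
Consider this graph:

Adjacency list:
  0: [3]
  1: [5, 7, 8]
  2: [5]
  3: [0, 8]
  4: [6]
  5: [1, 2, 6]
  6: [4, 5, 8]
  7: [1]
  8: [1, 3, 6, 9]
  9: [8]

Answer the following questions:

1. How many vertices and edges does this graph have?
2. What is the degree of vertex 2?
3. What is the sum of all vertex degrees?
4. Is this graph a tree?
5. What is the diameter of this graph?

Count: 10 vertices, 10 edges.
Vertex 2 has neighbors [5], degree = 1.
Handshaking lemma: 2 * 10 = 20.
A tree on 10 vertices has 9 edges. This graph has 10 edges (1 extra). Not a tree.
Diameter (longest shortest path) = 5.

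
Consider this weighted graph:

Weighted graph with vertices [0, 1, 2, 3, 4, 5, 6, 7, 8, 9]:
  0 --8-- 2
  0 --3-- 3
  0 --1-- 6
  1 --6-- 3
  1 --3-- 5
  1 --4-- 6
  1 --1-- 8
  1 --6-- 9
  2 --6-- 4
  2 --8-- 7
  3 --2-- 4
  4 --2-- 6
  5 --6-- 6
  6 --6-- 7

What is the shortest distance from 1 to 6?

Using Dijkstra's algorithm from vertex 1:
Shortest path: 1 -> 6
Total weight: 4 = 4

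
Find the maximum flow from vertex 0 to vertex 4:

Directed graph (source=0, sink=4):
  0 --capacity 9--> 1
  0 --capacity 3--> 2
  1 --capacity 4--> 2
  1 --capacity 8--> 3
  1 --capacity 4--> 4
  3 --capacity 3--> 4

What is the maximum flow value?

Computing max flow:
  Flow on (0->1): 7/9
  Flow on (1->3): 3/8
  Flow on (1->4): 4/4
  Flow on (3->4): 3/3
Maximum flow = 7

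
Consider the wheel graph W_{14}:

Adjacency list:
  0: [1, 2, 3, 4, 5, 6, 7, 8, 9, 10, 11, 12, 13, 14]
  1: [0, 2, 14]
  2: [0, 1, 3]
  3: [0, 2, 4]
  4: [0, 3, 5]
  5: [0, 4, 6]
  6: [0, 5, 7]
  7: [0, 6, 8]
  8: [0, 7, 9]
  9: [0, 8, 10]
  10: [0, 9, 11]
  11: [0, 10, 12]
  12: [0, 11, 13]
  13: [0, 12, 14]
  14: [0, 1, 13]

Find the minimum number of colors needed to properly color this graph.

W_{14} = C_{14} plus a hub adjacent to every cycle vertex.
The outer cycle needs 2 colors (even cycle); the hub is adjacent to all of them so needs a fresh color.
Chromatic number = 2 + 1 = 3.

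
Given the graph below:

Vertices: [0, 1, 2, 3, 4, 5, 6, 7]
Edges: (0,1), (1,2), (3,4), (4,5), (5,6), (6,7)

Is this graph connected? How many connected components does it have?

Checking connectivity: the graph has 2 connected component(s).
Components: [[0, 1, 2], [3, 4, 5, 6, 7]]. The graph is NOT connected.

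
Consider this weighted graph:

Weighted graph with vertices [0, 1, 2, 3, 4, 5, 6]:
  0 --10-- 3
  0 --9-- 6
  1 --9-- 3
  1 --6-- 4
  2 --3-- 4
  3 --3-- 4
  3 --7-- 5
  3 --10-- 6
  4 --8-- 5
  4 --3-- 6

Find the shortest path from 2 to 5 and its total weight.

Using Dijkstra's algorithm from vertex 2:
Shortest path: 2 -> 4 -> 5
Total weight: 3 + 8 = 11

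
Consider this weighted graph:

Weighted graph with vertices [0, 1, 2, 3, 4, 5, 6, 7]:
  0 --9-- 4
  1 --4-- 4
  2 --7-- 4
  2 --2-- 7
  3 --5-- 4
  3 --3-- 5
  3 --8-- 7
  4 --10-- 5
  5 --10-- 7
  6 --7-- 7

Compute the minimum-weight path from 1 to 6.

Using Dijkstra's algorithm from vertex 1:
Shortest path: 1 -> 4 -> 2 -> 7 -> 6
Total weight: 4 + 7 + 2 + 7 = 20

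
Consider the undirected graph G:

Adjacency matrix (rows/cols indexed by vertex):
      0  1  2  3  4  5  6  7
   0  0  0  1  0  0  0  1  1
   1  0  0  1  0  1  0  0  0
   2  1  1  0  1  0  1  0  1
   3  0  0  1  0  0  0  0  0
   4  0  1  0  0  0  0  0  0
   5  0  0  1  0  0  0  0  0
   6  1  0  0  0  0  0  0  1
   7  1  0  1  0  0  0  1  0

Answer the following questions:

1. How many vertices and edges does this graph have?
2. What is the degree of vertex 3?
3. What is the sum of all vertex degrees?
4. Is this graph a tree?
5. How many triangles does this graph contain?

Count: 8 vertices, 9 edges.
Vertex 3 has neighbors [2], degree = 1.
Handshaking lemma: 2 * 9 = 18.
A tree on 8 vertices has 7 edges. This graph has 9 edges (2 extra). Not a tree.
Number of triangles = 2.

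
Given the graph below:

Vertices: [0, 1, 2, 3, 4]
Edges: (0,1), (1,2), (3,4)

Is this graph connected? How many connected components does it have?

Checking connectivity: the graph has 2 connected component(s).
Components: [[0, 1, 2], [3, 4]]. The graph is NOT connected.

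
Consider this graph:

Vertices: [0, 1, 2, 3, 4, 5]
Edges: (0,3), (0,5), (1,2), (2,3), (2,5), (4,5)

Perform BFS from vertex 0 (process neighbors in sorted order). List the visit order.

BFS from vertex 0 (neighbors processed in ascending order):
Visit order: 0, 3, 5, 2, 4, 1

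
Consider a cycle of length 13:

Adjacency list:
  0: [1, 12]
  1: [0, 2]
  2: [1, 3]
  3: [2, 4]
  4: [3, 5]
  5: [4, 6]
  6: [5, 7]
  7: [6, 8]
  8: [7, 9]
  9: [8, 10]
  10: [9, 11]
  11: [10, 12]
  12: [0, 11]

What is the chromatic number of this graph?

This is an odd cycle (C_13). Odd cycles are not bipartite (any 2-coloring forces two adjacent vertices to match), and 3 colors suffice.
Chromatic number = 3.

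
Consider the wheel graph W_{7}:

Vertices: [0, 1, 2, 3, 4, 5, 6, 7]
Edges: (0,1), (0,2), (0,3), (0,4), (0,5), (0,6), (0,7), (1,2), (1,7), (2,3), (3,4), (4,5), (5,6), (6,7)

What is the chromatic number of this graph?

W_{7} = C_{7} plus a hub adjacent to every cycle vertex.
The outer cycle needs 3 colors (odd cycle); the hub is adjacent to all of them so needs a fresh color.
Chromatic number = 3 + 1 = 4.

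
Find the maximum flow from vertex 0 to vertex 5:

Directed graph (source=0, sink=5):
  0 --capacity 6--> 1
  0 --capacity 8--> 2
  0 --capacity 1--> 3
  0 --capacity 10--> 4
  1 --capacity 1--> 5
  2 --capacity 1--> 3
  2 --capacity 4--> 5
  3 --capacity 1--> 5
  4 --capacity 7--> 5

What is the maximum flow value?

Computing max flow:
  Flow on (0->1): 1/6
  Flow on (0->2): 5/8
  Flow on (0->4): 7/10
  Flow on (1->5): 1/1
  Flow on (2->3): 1/1
  Flow on (2->5): 4/4
  Flow on (3->5): 1/1
  Flow on (4->5): 7/7
Maximum flow = 13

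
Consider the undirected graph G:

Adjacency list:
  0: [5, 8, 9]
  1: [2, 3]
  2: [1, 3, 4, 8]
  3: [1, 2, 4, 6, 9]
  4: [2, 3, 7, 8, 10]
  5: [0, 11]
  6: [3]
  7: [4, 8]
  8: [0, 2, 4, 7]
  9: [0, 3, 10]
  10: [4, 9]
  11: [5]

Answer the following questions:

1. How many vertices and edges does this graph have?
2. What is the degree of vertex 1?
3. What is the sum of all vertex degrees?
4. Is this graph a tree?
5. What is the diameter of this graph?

Count: 12 vertices, 17 edges.
Vertex 1 has neighbors [2, 3], degree = 2.
Handshaking lemma: 2 * 17 = 34.
A tree on 12 vertices has 11 edges. This graph has 17 edges (6 extra). Not a tree.
Diameter (longest shortest path) = 5.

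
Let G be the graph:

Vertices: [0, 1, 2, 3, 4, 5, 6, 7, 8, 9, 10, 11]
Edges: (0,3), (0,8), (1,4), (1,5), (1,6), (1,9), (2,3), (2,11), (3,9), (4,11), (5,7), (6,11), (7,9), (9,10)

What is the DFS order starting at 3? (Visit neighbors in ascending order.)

DFS from vertex 3 (neighbors processed in ascending order):
Visit order: 3, 0, 8, 2, 11, 4, 1, 5, 7, 9, 10, 6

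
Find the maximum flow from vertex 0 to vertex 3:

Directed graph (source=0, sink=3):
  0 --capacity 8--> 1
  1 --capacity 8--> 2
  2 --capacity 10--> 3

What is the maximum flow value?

Computing max flow:
  Flow on (0->1): 8/8
  Flow on (1->2): 8/8
  Flow on (2->3): 8/10
Maximum flow = 8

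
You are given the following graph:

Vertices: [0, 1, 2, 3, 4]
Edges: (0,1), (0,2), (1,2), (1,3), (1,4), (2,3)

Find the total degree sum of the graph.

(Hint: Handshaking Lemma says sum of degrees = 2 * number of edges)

Count edges: 6 edges.
By Handshaking Lemma: sum of degrees = 2 * 6 = 12.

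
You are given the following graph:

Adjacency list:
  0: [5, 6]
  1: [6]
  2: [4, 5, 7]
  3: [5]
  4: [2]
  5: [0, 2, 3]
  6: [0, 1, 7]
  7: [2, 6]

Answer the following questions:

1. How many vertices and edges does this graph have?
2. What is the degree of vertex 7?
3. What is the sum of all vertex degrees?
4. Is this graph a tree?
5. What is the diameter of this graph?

Count: 8 vertices, 8 edges.
Vertex 7 has neighbors [2, 6], degree = 2.
Handshaking lemma: 2 * 8 = 16.
A tree on 8 vertices has 7 edges. This graph has 8 edges (1 extra). Not a tree.
Diameter (longest shortest path) = 4.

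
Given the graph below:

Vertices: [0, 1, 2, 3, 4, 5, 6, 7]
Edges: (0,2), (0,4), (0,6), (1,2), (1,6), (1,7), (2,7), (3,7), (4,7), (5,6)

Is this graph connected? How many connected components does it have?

Checking connectivity: the graph has 1 connected component(s).
All vertices are reachable from each other. The graph IS connected.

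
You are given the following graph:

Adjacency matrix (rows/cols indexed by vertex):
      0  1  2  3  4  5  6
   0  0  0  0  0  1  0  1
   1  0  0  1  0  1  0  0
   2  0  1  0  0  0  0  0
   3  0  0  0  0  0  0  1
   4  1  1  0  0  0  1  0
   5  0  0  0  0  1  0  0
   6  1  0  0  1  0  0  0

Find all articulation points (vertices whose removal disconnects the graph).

An articulation point is a vertex whose removal disconnects the graph.
Articulation points: [0, 1, 4, 6]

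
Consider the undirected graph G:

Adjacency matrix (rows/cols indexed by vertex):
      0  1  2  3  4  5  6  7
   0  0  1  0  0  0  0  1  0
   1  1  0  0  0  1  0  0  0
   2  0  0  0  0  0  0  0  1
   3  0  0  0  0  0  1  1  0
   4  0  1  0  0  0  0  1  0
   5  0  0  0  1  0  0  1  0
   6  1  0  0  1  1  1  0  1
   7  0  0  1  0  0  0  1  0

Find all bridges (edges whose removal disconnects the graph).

A bridge is an edge whose removal increases the number of connected components.
Bridges found: (2,7), (6,7)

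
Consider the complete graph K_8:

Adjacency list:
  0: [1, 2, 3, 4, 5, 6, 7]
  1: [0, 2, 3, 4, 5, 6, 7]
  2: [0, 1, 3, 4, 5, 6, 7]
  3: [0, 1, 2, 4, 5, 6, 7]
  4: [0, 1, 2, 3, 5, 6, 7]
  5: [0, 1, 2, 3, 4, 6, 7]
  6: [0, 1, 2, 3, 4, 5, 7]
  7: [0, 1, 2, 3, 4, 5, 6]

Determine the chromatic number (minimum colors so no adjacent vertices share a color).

In K_8, every vertex is adjacent to every other vertex.
Each vertex needs a unique color.
Chromatic number = 8.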